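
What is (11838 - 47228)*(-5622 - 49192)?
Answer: 1939867460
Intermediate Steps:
(11838 - 47228)*(-5622 - 49192) = -35390*(-54814) = 1939867460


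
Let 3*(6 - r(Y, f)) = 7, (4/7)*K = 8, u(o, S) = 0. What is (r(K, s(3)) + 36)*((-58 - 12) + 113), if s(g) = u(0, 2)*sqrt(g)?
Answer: 5117/3 ≈ 1705.7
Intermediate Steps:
K = 14 (K = (7/4)*8 = 14)
s(g) = 0 (s(g) = 0*sqrt(g) = 0)
r(Y, f) = 11/3 (r(Y, f) = 6 - 1/3*7 = 6 - 7/3 = 11/3)
(r(K, s(3)) + 36)*((-58 - 12) + 113) = (11/3 + 36)*((-58 - 12) + 113) = 119*(-70 + 113)/3 = (119/3)*43 = 5117/3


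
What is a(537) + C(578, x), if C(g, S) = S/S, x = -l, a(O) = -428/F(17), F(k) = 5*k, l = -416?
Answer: -343/85 ≈ -4.0353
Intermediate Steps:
a(O) = -428/85 (a(O) = -428/(5*17) = -428/85)
x = 416 (x = -1*(-416) = 416)
C(g, S) = 1
a(537) + C(578, x) = -428/85 + 1 = -343/85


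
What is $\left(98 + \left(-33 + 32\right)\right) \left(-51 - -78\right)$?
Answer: $2619$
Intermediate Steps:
$\left(98 + \left(-33 + 32\right)\right) \left(-51 - -78\right) = \left(98 - 1\right) \left(-51 + 78\right) = 97 \cdot 27 = 2619$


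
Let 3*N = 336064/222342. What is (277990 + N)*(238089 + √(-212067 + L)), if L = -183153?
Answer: 7358017286483426/111171 + 185426893804*I*√98805/333513 ≈ 6.6187e+10 + 1.7476e+8*I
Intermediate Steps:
N = 168032/333513 (N = (336064/222342)/3 = (336064*(1/222342))/3 = (⅓)*(168032/111171) = 168032/333513 ≈ 0.50382)
(277990 + N)*(238089 + √(-212067 + L)) = (277990 + 168032/333513)*(238089 + √(-212067 - 183153)) = 92713446902*(238089 + √(-395220))/333513 = 92713446902*(238089 + 2*I*√98805)/333513 = 7358017286483426/111171 + 185426893804*I*√98805/333513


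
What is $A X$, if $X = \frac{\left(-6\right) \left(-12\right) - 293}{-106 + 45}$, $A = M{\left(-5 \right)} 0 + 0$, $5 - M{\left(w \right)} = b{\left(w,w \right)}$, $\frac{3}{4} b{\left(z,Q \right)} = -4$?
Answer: $0$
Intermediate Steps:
$b{\left(z,Q \right)} = - \frac{16}{3}$ ($b{\left(z,Q \right)} = \frac{4}{3} \left(-4\right) = - \frac{16}{3}$)
$M{\left(w \right)} = \frac{31}{3}$ ($M{\left(w \right)} = 5 - - \frac{16}{3} = 5 + \frac{16}{3} = \frac{31}{3}$)
$A = 0$ ($A = \frac{31}{3} \cdot 0 + 0 = 0 + 0 = 0$)
$X = \frac{221}{61}$ ($X = \frac{72 - 293}{-61} = \left(-221\right) \left(- \frac{1}{61}\right) = \frac{221}{61} \approx 3.623$)
$A X = 0 \cdot \frac{221}{61} = 0$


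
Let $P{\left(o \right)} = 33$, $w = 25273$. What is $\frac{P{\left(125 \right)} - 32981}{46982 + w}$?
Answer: $- \frac{32948}{72255} \approx -0.456$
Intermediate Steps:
$\frac{P{\left(125 \right)} - 32981}{46982 + w} = \frac{33 - 32981}{46982 + 25273} = - \frac{32948}{72255}$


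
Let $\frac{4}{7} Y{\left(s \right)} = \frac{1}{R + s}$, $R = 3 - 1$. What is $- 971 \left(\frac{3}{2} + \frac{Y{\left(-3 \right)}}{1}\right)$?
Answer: $\frac{971}{4} \approx 242.75$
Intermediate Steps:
$R = 2$ ($R = 3 - 1 = 2$)
$Y{\left(s \right)} = \frac{7}{4 \left(2 + s\right)}$
$- 971 \left(\frac{3}{2} + \frac{Y{\left(-3 \right)}}{1}\right) = - 971 \left(\frac{3}{2} + \frac{\frac{7}{4} \frac{1}{2 - 3}}{1}\right) = - 971 \left(3 \cdot \frac{1}{2} + \frac{7}{4 \left(-1\right)} 1\right) = - 971 \left(\frac{3}{2} + \frac{7}{4} \left(-1\right) 1\right) = - 971 \left(\frac{3}{2} - \frac{7}{4}\right) = \left(-971\right) \left(- \frac{1}{4}\right) = \frac{971}{4}$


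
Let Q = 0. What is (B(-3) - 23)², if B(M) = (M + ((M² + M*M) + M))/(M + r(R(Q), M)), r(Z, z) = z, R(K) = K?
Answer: 625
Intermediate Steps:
B(M) = (2*M + 2*M²)/(2*M) (B(M) = (M + ((M² + M*M) + M))/(M + M) = (M + ((M² + M²) + M))/((2*M)) = (M + (2*M² + M))*(1/(2*M)) = (M + (M + 2*M²))*(1/(2*M)) = (2*M + 2*M²)*(1/(2*M)) = (2*M + 2*M²)/(2*M))
(B(-3) - 23)² = ((1 - 3) - 23)² = (-2 - 23)² = (-25)² = 625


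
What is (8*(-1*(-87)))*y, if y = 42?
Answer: 29232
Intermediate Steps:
(8*(-1*(-87)))*y = (8*(-1*(-87)))*42 = (8*87)*42 = 696*42 = 29232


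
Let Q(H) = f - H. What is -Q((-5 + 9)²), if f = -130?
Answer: 146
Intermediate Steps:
Q(H) = -130 - H
-Q((-5 + 9)²) = -(-130 - (-5 + 9)²) = -(-130 - 1*4²) = -(-130 - 1*16) = -(-130 - 16) = -1*(-146) = 146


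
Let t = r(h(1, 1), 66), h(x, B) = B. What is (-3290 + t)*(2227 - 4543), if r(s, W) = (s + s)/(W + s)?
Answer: 510511248/67 ≈ 7.6196e+6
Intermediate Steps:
r(s, W) = 2*s/(W + s) (r(s, W) = (2*s)/(W + s) = 2*s/(W + s))
t = 2/67 (t = 2*1/(66 + 1) = 2*1/67 = 2*1*(1/67) = 2/67 ≈ 0.029851)
(-3290 + t)*(2227 - 4543) = (-3290 + 2/67)*(2227 - 4543) = -220428/67*(-2316) = 510511248/67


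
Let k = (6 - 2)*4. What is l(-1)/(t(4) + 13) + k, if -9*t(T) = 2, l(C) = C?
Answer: 1831/115 ≈ 15.922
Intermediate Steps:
t(T) = -2/9 (t(T) = -⅑*2 = -2/9)
k = 16 (k = 4*4 = 16)
l(-1)/(t(4) + 13) + k = -1/(-2/9 + 13) + 16 = -1/(115/9) + 16 = (9/115)*(-1) + 16 = -9/115 + 16 = 1831/115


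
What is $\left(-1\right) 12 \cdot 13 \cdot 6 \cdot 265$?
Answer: $-248040$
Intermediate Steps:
$\left(-1\right) 12 \cdot 13 \cdot 6 \cdot 265 = \left(-12\right) 13 \cdot 6 \cdot 265 = \left(-156\right) 6 \cdot 265 = \left(-936\right) 265 = -248040$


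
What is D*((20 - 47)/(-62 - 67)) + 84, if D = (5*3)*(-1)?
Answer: 3477/43 ≈ 80.860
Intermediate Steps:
D = -15 (D = 15*(-1) = -15)
D*((20 - 47)/(-62 - 67)) + 84 = -15*(20 - 47)/(-62 - 67) + 84 = -(-405)/(-129) + 84 = -(-405)*(-1)/129 + 84 = -15*9/43 + 84 = -135/43 + 84 = 3477/43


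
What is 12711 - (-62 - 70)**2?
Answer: -4713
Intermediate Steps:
12711 - (-62 - 70)**2 = 12711 - 1*(-132)**2 = 12711 - 1*17424 = 12711 - 17424 = -4713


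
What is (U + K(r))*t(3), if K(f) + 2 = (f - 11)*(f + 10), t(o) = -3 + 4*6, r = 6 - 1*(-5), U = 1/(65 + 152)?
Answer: -1299/31 ≈ -41.903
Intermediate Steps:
U = 1/217 ≈ 0.0046083
r = 11 (r = 6 + 5 = 11)
t(o) = 21 (t(o) = -3 + 24 = 21)
K(f) = -2 + (-11 + f)*(10 + f) (K(f) = -2 + (f - 11)*(f + 10) = -2 + (-11 + f)*(10 + f))
(U + K(r))*t(3) = (1/217 + (-112 + 11² - 1*11))*21 = (1/217 + (-112 + 121 - 11))*21 = (1/217 - 2)*21 = -433/217*21 = -1299/31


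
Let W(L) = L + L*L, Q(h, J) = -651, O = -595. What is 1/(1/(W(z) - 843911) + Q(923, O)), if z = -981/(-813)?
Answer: -61977472205/40347334478896 ≈ -0.0015361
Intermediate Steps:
z = 327/271 (z = -981*(-1/813) = 327/271 ≈ 1.2066)
W(L) = L + L²
1/(1/(W(z) - 843911) + Q(923, O)) = 1/(1/(327*(1 + 327/271)/271 - 843911) - 651) = 1/(1/((327/271)*(598/271) - 843911) - 651) = 1/(1/(195546/73441 - 843911) - 651) = 1/(1/(-61977472205/73441) - 651) = 1/(-73441/61977472205 - 651) = 1/(-40347334478896/61977472205) = -61977472205/40347334478896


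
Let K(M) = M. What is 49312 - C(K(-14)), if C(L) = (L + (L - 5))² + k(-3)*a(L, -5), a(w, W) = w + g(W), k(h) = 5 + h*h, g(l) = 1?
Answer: 48405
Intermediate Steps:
k(h) = 5 + h²
a(w, W) = 1 + w (a(w, W) = w + 1 = 1 + w)
C(L) = 14 + (-5 + 2*L)² + 14*L (C(L) = (L + (L - 5))² + (5 + (-3)²)*(1 + L) = (L + (-5 + L))² + (5 + 9)*(1 + L) = (-5 + 2*L)² + 14*(1 + L) = (-5 + 2*L)² + (14 + 14*L) = 14 + (-5 + 2*L)² + 14*L)
49312 - C(K(-14)) = 49312 - (39 - 6*(-14) + 4*(-14)²) = 49312 - (39 + 84 + 4*196) = 49312 - (39 + 84 + 784) = 49312 - 1*907 = 49312 - 907 = 48405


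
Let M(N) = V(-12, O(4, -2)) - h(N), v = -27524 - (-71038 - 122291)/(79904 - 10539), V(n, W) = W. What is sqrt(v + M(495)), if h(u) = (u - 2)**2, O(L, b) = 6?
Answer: 3*I*sqrt(144646731423610)/69365 ≈ 520.16*I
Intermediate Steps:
h(u) = (-2 + u)**2
v = -1909008931/69365 (v = -27524 - (-193329)/69365 = -27524 - 1*(-193329/69365) = -27524 + 193329/69365 = -1909008931/69365 ≈ -27521.)
M(N) = 6 - (-2 + N)**2
sqrt(v + M(495)) = sqrt(-1909008931/69365 + (6 - (-2 + 495)**2)) = sqrt(-1909008931/69365 + (6 - 1*493**2)) = sqrt(-1909008931/69365 + (6 - 1*243049)) = sqrt(-1909008931/69365 + (6 - 243049)) = sqrt(-1909008931/69365 - 243043) = sqrt(-18767686626/69365) = 3*I*sqrt(144646731423610)/69365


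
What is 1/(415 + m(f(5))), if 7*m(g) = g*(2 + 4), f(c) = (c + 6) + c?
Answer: 7/3001 ≈ 0.0023326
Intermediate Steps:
f(c) = 6 + 2*c (f(c) = (6 + c) + c = 6 + 2*c)
m(g) = 6*g/7 (m(g) = (g*(2 + 4))/7 = (g*6)/7 = (6*g)/7 = 6*g/7)
1/(415 + m(f(5))) = 1/(415 + 6*(6 + 2*5)/7) = 1/(415 + 6*(6 + 10)/7) = 1/(415 + (6/7)*16) = 1/(415 + 96/7) = 1/(3001/7) = 7/3001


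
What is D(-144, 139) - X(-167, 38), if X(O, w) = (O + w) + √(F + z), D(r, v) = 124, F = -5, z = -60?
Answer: 253 - I*√65 ≈ 253.0 - 8.0623*I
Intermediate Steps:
X(O, w) = O + w + I*√65 (X(O, w) = (O + w) + √(-5 - 60) = (O + w) + √(-65) = (O + w) + I*√65 = O + w + I*√65)
D(-144, 139) - X(-167, 38) = 124 - (-167 + 38 + I*√65) = 124 - (-129 + I*√65) = 124 + (129 - I*√65) = 253 - I*√65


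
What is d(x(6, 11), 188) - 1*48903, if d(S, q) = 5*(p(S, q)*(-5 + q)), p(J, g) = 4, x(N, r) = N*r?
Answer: -45243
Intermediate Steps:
d(S, q) = -100 + 20*q (d(S, q) = 5*(4*(-5 + q)) = 5*(-20 + 4*q) = -100 + 20*q)
d(x(6, 11), 188) - 1*48903 = (-100 + 20*188) - 1*48903 = (-100 + 3760) - 48903 = 3660 - 48903 = -45243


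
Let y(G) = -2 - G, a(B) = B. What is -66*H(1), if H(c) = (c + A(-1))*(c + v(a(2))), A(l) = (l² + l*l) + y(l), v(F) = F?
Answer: -396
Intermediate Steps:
A(l) = -2 - l + 2*l² (A(l) = (l² + l*l) + (-2 - l) = (l² + l²) + (-2 - l) = 2*l² + (-2 - l) = -2 - l + 2*l²)
H(c) = (1 + c)*(2 + c) (H(c) = (c + (-2 - 1*(-1) + 2*(-1)²))*(c + 2) = (c + (-2 + 1 + 2*1))*(2 + c) = (c + (-2 + 1 + 2))*(2 + c) = (c + 1)*(2 + c) = (1 + c)*(2 + c))
-66*H(1) = -66*(2 + 1² + 3*1) = -66*(2 + 1 + 3) = -66*6 = -396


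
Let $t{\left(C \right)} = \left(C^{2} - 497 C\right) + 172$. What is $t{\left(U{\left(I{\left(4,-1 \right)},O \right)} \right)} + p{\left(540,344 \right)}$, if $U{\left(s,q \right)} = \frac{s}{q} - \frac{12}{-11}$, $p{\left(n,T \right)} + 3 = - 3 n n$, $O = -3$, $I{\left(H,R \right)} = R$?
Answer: $- \frac{953241797}{1089} \approx -8.7534 \cdot 10^{5}$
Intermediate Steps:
$p{\left(n,T \right)} = -3 - 3 n^{2}$ ($p{\left(n,T \right)} = -3 + - 3 n n = -3 - 3 n^{2}$)
$U{\left(s,q \right)} = \frac{12}{11} + \frac{s}{q}$ ($U{\left(s,q \right)} = \frac{s}{q} - - \frac{12}{11} = \frac{s}{q} + \frac{12}{11} = \frac{12}{11} + \frac{s}{q}$)
$t{\left(C \right)} = 172 + C^{2} - 497 C$
$t{\left(U{\left(I{\left(4,-1 \right)},O \right)} \right)} + p{\left(540,344 \right)} = \left(172 + \left(\frac{12}{11} - \frac{1}{-3}\right)^{2} - 497 \left(\frac{12}{11} - \frac{1}{-3}\right)\right) - \left(3 + 3 \cdot 540^{2}\right) = \left(172 + \left(\frac{12}{11} - - \frac{1}{3}\right)^{2} - 497 \left(\frac{12}{11} - - \frac{1}{3}\right)\right) - 874803 = \left(172 + \left(\frac{12}{11} + \frac{1}{3}\right)^{2} - 497 \left(\frac{12}{11} + \frac{1}{3}\right)\right) - 874803 = \left(172 + \left(\frac{47}{33}\right)^{2} - \frac{23359}{33}\right) - 874803 = \left(172 + \frac{2209}{1089} - \frac{23359}{33}\right) - 874803 = - \frac{581330}{1089} - 874803 = - \frac{953241797}{1089}$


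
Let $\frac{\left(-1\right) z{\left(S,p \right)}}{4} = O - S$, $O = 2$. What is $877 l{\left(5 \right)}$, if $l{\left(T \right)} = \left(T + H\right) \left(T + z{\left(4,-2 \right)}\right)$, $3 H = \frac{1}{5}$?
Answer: $\frac{866476}{15} \approx 57765.0$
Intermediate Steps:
$z{\left(S,p \right)} = -8 + 4 S$ ($z{\left(S,p \right)} = - 4 \left(2 - S\right) = -8 + 4 S$)
$H = \frac{1}{15}$ ($H = \frac{1}{3 \cdot 5} = \frac{1}{3} \cdot \frac{1}{5} = \frac{1}{15} \approx 0.066667$)
$l{\left(T \right)} = \left(8 + T\right) \left(\frac{1}{15} + T\right)$ ($l{\left(T \right)} = \left(T + \frac{1}{15}\right) \left(T + \left(-8 + 4 \cdot 4\right)\right) = \left(\frac{1}{15} + T\right) \left(T + \left(-8 + 16\right)\right) = \left(\frac{1}{15} + T\right) \left(T + 8\right) = \left(\frac{1}{15} + T\right) \left(8 + T\right) = \left(8 + T\right) \left(\frac{1}{15} + T\right)$)
$877 l{\left(5 \right)} = 877 \left(\frac{8}{15} + 5^{2} + \frac{121}{15} \cdot 5\right) = 877 \left(\frac{8}{15} + 25 + \frac{121}{3}\right) = 877 \cdot \frac{988}{15} = \frac{866476}{15}$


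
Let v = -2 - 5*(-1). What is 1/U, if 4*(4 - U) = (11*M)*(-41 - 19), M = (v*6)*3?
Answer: 1/8914 ≈ 0.00011218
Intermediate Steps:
v = 3 (v = -2 + 5 = 3)
M = 54 (M = (3*6)*3 = 18*3 = 54)
U = 8914 (U = 4 - 11*54*(-41 - 19)/4 = 4 - 297*(-60)/2 = 4 - ¼*(-35640) = 4 + 8910 = 8914)
1/U = 1/8914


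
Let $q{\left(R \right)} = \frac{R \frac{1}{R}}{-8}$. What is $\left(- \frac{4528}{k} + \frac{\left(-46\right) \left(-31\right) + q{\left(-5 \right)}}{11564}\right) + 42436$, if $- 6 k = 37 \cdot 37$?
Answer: $\frac{5377002890807}{126648928} \approx 42456.0$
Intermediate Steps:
$q{\left(R \right)} = - \frac{1}{8}$ ($q{\left(R \right)} = 1 \left(- \frac{1}{8}\right) = - \frac{1}{8}$)
$k = - \frac{1369}{6}$ ($k = - \frac{37 \cdot 37}{6} = \left(- \frac{1}{6}\right) 1369 = - \frac{1369}{6} \approx -228.17$)
$\left(- \frac{4528}{k} + \frac{\left(-46\right) \left(-31\right) + q{\left(-5 \right)}}{11564}\right) + 42436 = \left(- \frac{4528}{- \frac{1369}{6}} + \frac{\left(-46\right) \left(-31\right) - \frac{1}{8}}{11564}\right) + 42436 = \left(\left(-4528\right) \left(- \frac{6}{1369}\right) + \left(1426 - \frac{1}{8}\right) \frac{1}{11564}\right) + 42436 = \left(\frac{27168}{1369} + \frac{11407}{8} \cdot \frac{1}{11564}\right) + 42436 = \left(\frac{27168}{1369} + \frac{11407}{92512}\right) + 42436 = \frac{2528982199}{126648928} + 42436 = \frac{5377002890807}{126648928}$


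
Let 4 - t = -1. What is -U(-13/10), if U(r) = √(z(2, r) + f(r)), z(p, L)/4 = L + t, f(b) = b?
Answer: -3*√6/2 ≈ -3.6742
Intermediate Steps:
t = 5 (t = 4 - 1*(-1) = 4 + 1 = 5)
z(p, L) = 20 + 4*L (z(p, L) = 4*(L + 5) = 4*(5 + L) = 20 + 4*L)
U(r) = √(20 + 5*r) (U(r) = √((20 + 4*r) + r) = √(20 + 5*r))
-U(-13/10) = -√(20 + 5*(-13/10)) = -√(20 - 13/2) = -√(27/2) = -3*√6/2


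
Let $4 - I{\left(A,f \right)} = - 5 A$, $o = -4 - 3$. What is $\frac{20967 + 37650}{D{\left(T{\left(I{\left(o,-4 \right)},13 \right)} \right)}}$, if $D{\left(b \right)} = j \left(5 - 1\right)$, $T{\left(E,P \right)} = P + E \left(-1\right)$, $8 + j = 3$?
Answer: $- \frac{58617}{20} \approx -2930.9$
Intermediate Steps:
$j = -5$ ($j = -8 + 3 = -5$)
$o = -7$
$I{\left(A,f \right)} = 4 + 5 A$ ($I{\left(A,f \right)} = 4 - - 5 A = 4 + 5 A$)
$T{\left(E,P \right)} = P - E$
$D{\left(b \right)} = -20$ ($D{\left(b \right)} = - 5 \left(5 - 1\right) = \left(-5\right) 4 = -20$)
$\frac{20967 + 37650}{D{\left(T{\left(I{\left(o,-4 \right)},13 \right)} \right)}} = \frac{20967 + 37650}{-20} = 58617 \left(- \frac{1}{20}\right) = - \frac{58617}{20}$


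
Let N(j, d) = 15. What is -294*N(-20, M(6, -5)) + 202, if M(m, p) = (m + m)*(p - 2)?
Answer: -4208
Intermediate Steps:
M(m, p) = 2*m*(-2 + p) (M(m, p) = (2*m)*(-2 + p) = 2*m*(-2 + p))
-294*N(-20, M(6, -5)) + 202 = -294*15 + 202 = -4410 + 202 = -4208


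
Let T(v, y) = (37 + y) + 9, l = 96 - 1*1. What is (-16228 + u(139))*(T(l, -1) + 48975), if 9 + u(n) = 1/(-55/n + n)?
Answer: -134513418290/169 ≈ -7.9594e+8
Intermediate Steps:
l = 95 (l = 96 - 1 = 95)
T(v, y) = 46 + y
u(n) = -9 + 1/(n - 55/n) (u(n) = -9 + 1/(-55/n + n) = -9 + 1/(n - 55/n))
(-16228 + u(139))*(T(l, -1) + 48975) = (-16228 + (495 + 139 - 9*139**2)/(-55 + 139**2))*((46 - 1) + 48975) = (-16228 + (495 + 139 - 9*19321)/(-55 + 19321))*(45 + 48975) = (-16228 + (495 + 139 - 173889)/19266)*49020 = (-16228 + (1/19266)*(-173255))*49020 = (-16228 - 173255/19266)*49020 = -312821903/19266*49020 = -134513418290/169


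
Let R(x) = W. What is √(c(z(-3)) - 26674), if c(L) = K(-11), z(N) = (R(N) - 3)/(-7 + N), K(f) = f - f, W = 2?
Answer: I*√26674 ≈ 163.32*I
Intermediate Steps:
R(x) = 2
K(f) = 0
z(N) = -1/(-7 + N) (z(N) = (2 - 3)/(-7 + N) = -1/(-7 + N))
c(L) = 0
√(c(z(-3)) - 26674) = √(0 - 26674) = √(-26674) = I*√26674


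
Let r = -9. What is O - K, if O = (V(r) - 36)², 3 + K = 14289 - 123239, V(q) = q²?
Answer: 110978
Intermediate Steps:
K = -108953 (K = -3 + (14289 - 123239) = -3 - 108950 = -108953)
O = 2025 (O = ((-9)² - 36)² = (81 - 36)² = 45² = 2025)
O - K = 2025 - 1*(-108953) = 2025 + 108953 = 110978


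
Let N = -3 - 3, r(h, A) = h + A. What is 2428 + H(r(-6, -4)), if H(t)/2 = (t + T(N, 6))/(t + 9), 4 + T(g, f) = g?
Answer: 2468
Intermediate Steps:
r(h, A) = A + h
N = -6
T(g, f) = -4 + g
H(t) = 2*(-10 + t)/(9 + t) (H(t) = 2*((t + (-4 - 6))/(t + 9)) = 2*((t - 10)/(9 + t)) = 2*((-10 + t)/(9 + t)) = 2*(-10 + t)/(9 + t))
2428 + H(r(-6, -4)) = 2428 + 2*(-10 + (-4 - 6))/(9 + (-4 - 6)) = 2428 + 2*(-10 - 10)/(9 - 10) = 2428 + 2*(-20)/(-1) = 2428 + 2*(-1)*(-20) = 2428 + 40 = 2468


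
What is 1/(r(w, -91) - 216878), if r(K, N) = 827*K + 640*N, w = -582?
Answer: -1/756432 ≈ -1.3220e-6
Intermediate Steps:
r(K, N) = 640*N + 827*K
1/(r(w, -91) - 216878) = 1/((640*(-91) + 827*(-582)) - 216878) = 1/((-58240 - 481314) - 216878) = 1/(-539554 - 216878) = 1/(-756432) = -1/756432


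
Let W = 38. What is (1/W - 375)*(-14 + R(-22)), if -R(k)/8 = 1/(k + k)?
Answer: 56996/11 ≈ 5181.5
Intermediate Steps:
R(k) = -4/k (R(k) = -8/(k + k) = -8*1/(2*k) = -4/k)
(1/W - 375)*(-14 + R(-22)) = (1/38 - 375)*(-14 - 4/(-22)) = (1/38 - 375)*(-14 - 4*(-1/22)) = -14249*(-14 + 2/11)/38 = -14249/38*(-152/11) = 56996/11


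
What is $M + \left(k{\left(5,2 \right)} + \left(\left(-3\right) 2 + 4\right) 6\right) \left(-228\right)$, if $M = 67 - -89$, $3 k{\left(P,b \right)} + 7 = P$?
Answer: $3044$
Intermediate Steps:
$k{\left(P,b \right)} = - \frac{7}{3} + \frac{P}{3}$
$M = 156$ ($M = 67 + 89 = 156$)
$M + \left(k{\left(5,2 \right)} + \left(\left(-3\right) 2 + 4\right) 6\right) \left(-228\right) = 156 + \left(\left(- \frac{7}{3} + \frac{1}{3} \cdot 5\right) + \left(\left(-3\right) 2 + 4\right) 6\right) \left(-228\right) = 156 + \left(\left(- \frac{7}{3} + \frac{5}{3}\right) + \left(-6 + 4\right) 6\right) \left(-228\right) = 156 + \left(- \frac{2}{3} - 12\right) \left(-228\right) = 156 - -2888 = 156 + 2888 = 3044$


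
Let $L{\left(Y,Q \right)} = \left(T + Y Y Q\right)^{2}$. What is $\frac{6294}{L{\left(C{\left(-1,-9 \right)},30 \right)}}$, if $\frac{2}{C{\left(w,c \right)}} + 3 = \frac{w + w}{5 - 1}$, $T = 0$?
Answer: $\frac{2518649}{38400} \approx 65.59$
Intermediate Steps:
$C{\left(w,c \right)} = \frac{2}{-3 + \frac{w}{2}}$ ($C{\left(w,c \right)} = \frac{2}{-3 + \frac{w + w}{5 - 1}} = \frac{2}{-3 + \frac{2 w}{4}} = \frac{2}{-3 + 2 w \frac{1}{4}} = \frac{2}{-3 + \frac{w}{2}}$)
$L{\left(Y,Q \right)} = Q^{2} Y^{4}$ ($L{\left(Y,Q \right)} = \left(0 + Y Y Q\right)^{2} = \left(0 + Y^{2} Q\right)^{2} = \left(0 + Q Y^{2}\right)^{2} = \left(Q Y^{2}\right)^{2} = Q^{2} Y^{4}$)
$\frac{6294}{L{\left(C{\left(-1,-9 \right)},30 \right)}} = \frac{6294}{30^{2} \left(\frac{4}{-6 - 1}\right)^{4}} = \frac{6294}{900 \left(\frac{4}{-7}\right)^{4}} = \frac{6294}{900 \left(4 \left(- \frac{1}{7}\right)\right)^{4}} = \frac{6294}{900 \left(- \frac{4}{7}\right)^{4}} = \frac{6294}{900 \cdot \frac{256}{2401}} = \frac{6294}{\frac{230400}{2401}} = 6294 \cdot \frac{2401}{230400} = \frac{2518649}{38400}$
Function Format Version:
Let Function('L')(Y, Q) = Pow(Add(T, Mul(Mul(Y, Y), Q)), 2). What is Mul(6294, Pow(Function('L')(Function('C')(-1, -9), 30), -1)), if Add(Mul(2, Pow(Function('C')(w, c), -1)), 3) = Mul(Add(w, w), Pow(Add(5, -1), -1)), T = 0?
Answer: Rational(2518649, 38400) ≈ 65.590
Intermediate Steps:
Function('C')(w, c) = Mul(2, Pow(Add(-3, Mul(Rational(1, 2), w)), -1)) (Function('C')(w, c) = Mul(2, Pow(Add(-3, Mul(Add(w, w), Pow(Add(5, -1), -1))), -1)) = Mul(2, Pow(Add(-3, Mul(Mul(2, w), Pow(4, -1))), -1)) = Mul(2, Pow(Add(-3, Mul(Mul(2, w), Rational(1, 4))), -1)) = Mul(2, Pow(Add(-3, Mul(Rational(1, 2), w)), -1)))
Function('L')(Y, Q) = Mul(Pow(Q, 2), Pow(Y, 4)) (Function('L')(Y, Q) = Pow(Add(0, Mul(Mul(Y, Y), Q)), 2) = Pow(Add(0, Mul(Pow(Y, 2), Q)), 2) = Pow(Add(0, Mul(Q, Pow(Y, 2))), 2) = Pow(Mul(Q, Pow(Y, 2)), 2) = Mul(Pow(Q, 2), Pow(Y, 4)))
Mul(6294, Pow(Function('L')(Function('C')(-1, -9), 30), -1)) = Mul(6294, Pow(Mul(Pow(30, 2), Pow(Mul(4, Pow(Add(-6, -1), -1)), 4)), -1)) = Mul(6294, Pow(Mul(900, Pow(Mul(4, Pow(-7, -1)), 4)), -1)) = Mul(6294, Pow(Mul(900, Pow(Mul(4, Rational(-1, 7)), 4)), -1)) = Mul(6294, Pow(Mul(900, Pow(Rational(-4, 7), 4)), -1)) = Mul(6294, Pow(Mul(900, Rational(256, 2401)), -1)) = Mul(6294, Pow(Rational(230400, 2401), -1)) = Mul(6294, Rational(2401, 230400)) = Rational(2518649, 38400)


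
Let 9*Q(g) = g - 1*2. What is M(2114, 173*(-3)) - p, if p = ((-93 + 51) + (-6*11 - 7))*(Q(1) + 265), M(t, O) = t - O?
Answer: 297857/9 ≈ 33095.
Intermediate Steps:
Q(g) = -2/9 + g/9 (Q(g) = (g - 1*2)/9 = (g - 2)/9 = (-2 + g)/9 = -2/9 + g/9)
p = -274160/9 (p = ((-93 + 51) + (-6*11 - 7))*((-2/9 + (⅑)*1) + 265) = (-42 + (-66 - 7))*((-2/9 + ⅑) + 265) = (-42 - 73)*(-⅑ + 265) = -115*2384/9 = -274160/9 ≈ -30462.)
M(2114, 173*(-3)) - p = (2114 - 173*(-3)) - 1*(-274160/9) = (2114 - 1*(-519)) + 274160/9 = (2114 + 519) + 274160/9 = 2633 + 274160/9 = 297857/9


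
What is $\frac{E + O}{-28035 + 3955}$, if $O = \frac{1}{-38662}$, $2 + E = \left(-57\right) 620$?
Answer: $\frac{39039783}{26599456} \approx 1.4677$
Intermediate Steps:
$E = -35342$ ($E = -2 - 35340 = -35342$)
$O = - \frac{1}{38662} \approx -2.5865 \cdot 10^{-5}$
$\frac{E + O}{-28035 + 3955} = \frac{-35342 - \frac{1}{38662}}{-28035 + 3955} = - \frac{1366392405}{38662 \left(-24080\right)} = \left(- \frac{1366392405}{38662}\right) \left(- \frac{1}{24080}\right) = \frac{39039783}{26599456}$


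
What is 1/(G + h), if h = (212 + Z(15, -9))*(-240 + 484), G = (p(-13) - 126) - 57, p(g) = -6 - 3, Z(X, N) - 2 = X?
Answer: 1/55684 ≈ 1.7958e-5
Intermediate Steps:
Z(X, N) = 2 + X
p(g) = -9 (p(g) = -6 - 1*3 = -6 - 3 = -9)
G = -192 (G = (-9 - 126) - 57 = -135 - 57 = -192)
h = 55876 (h = (212 + (2 + 15))*(-240 + 484) = (212 + 17)*244 = 229*244 = 55876)
1/(G + h) = 1/(-192 + 55876) = 1/55684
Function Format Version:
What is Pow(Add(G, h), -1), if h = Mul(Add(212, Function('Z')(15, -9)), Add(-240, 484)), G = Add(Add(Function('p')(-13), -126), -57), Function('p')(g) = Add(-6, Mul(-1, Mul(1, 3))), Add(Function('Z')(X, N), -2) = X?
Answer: Rational(1, 55684) ≈ 1.7958e-5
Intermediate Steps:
Function('Z')(X, N) = Add(2, X)
Function('p')(g) = -9 (Function('p')(g) = Add(-6, Mul(-1, 3)) = Add(-6, -3) = -9)
G = -192 (G = Add(Add(-9, -126), -57) = Add(-135, -57) = -192)
h = 55876 (h = Mul(Add(212, Add(2, 15)), Add(-240, 484)) = Mul(Add(212, 17), 244) = Mul(229, 244) = 55876)
Pow(Add(G, h), -1) = Pow(Add(-192, 55876), -1) = Pow(55684, -1) = Rational(1, 55684)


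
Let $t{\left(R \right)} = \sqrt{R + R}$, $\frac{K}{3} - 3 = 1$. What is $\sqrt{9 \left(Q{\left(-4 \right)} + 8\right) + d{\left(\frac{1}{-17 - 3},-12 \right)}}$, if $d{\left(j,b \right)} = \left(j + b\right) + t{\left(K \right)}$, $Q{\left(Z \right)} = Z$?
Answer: $\frac{\sqrt{2395 + 200 \sqrt{6}}}{10} \approx 5.3711$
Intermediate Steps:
$K = 12$ ($K = 9 + 3 \cdot 1 = 9 + 3 = 12$)
$t{\left(R \right)} = \sqrt{2} \sqrt{R}$ ($t{\left(R \right)} = \sqrt{2 R} = \sqrt{2} \sqrt{R}$)
$d{\left(j,b \right)} = b + j + 2 \sqrt{6}$ ($d{\left(j,b \right)} = \left(j + b\right) + \sqrt{2} \sqrt{12} = \left(b + j\right) + \sqrt{2} \cdot 2 \sqrt{3} = \left(b + j\right) + 2 \sqrt{6} = b + j + 2 \sqrt{6}$)
$\sqrt{9 \left(Q{\left(-4 \right)} + 8\right) + d{\left(\frac{1}{-17 - 3},-12 \right)}} = \sqrt{9 \left(-4 + 8\right) + \left(-12 + \frac{1}{-17 - 3} + 2 \sqrt{6}\right)} = \sqrt{9 \cdot 4 + \left(-12 + \frac{1}{-20} + 2 \sqrt{6}\right)} = \sqrt{36 - \left(\frac{241}{20} - 2 \sqrt{6}\right)} = \sqrt{\frac{479}{20} + 2 \sqrt{6}}$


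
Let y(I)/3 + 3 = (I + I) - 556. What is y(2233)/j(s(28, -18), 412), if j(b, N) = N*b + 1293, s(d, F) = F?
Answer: -3907/2041 ≈ -1.9143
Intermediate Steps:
y(I) = -1677 + 6*I (y(I) = -9 + 3*((I + I) - 556) = -9 + 3*(2*I - 556) = -9 + 3*(-556 + 2*I) = -9 + (-1668 + 6*I) = -1677 + 6*I)
j(b, N) = 1293 + N*b
y(2233)/j(s(28, -18), 412) = (-1677 + 6*2233)/(1293 + 412*(-18)) = (-1677 + 13398)/(1293 - 7416) = 11721/(-6123) = 11721*(-1/6123) = -3907/2041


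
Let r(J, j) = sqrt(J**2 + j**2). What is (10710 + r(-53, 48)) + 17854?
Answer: 28564 + sqrt(5113) ≈ 28636.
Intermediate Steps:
(10710 + r(-53, 48)) + 17854 = (10710 + sqrt((-53)**2 + 48**2)) + 17854 = (10710 + sqrt(2809 + 2304)) + 17854 = (10710 + sqrt(5113)) + 17854 = 28564 + sqrt(5113)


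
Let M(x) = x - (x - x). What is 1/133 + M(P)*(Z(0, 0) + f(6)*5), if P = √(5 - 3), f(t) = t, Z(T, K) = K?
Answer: 1/133 + 30*√2 ≈ 42.434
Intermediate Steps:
P = √2 ≈ 1.4142
M(x) = x (M(x) = x - 1*0 = x + 0 = x)
1/133 + M(P)*(Z(0, 0) + f(6)*5) = 1/133 + √2*(0 + 6*5) = 1/133 + √2*(0 + 30) = 1/133 + √2*30 = 1/133 + 30*√2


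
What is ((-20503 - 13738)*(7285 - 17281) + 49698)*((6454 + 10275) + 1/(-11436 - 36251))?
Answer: 273089954051457348/47687 ≈ 5.7267e+12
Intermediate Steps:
((-20503 - 13738)*(7285 - 17281) + 49698)*((6454 + 10275) + 1/(-11436 - 36251)) = (-34241*(-9996) + 49698)*(16729 + 1/(-47687)) = (342273036 + 49698)*(16729 - 1/47687) = 342322734*(797755822/47687) = 273089954051457348/47687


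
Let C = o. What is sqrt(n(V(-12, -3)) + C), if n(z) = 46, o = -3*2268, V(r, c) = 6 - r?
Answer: I*sqrt(6758) ≈ 82.207*I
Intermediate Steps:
o = -6804
C = -6804
sqrt(n(V(-12, -3)) + C) = sqrt(46 - 6804) = sqrt(-6758) = I*sqrt(6758)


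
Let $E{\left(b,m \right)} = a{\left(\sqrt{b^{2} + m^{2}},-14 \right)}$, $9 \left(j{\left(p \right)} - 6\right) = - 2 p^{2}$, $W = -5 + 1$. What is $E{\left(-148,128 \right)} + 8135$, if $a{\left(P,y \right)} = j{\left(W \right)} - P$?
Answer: $\frac{73237}{9} - 4 \sqrt{2393} \approx 7941.8$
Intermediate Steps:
$W = -4$
$j{\left(p \right)} = 6 - \frac{2 p^{2}}{9}$ ($j{\left(p \right)} = 6 + \frac{\left(-2\right) p^{2}}{9} = 6 - \frac{2 p^{2}}{9}$)
$a{\left(P,y \right)} = \frac{22}{9} - P$ ($a{\left(P,y \right)} = \left(6 - \frac{2 \left(-4\right)^{2}}{9}\right) - P = \left(6 - \frac{32}{9}\right) - P = \frac{22}{9} - P$)
$E{\left(b,m \right)} = \frac{22}{9} - \sqrt{b^{2} + m^{2}}$
$E{\left(-148,128 \right)} + 8135 = \left(\frac{22}{9} - \sqrt{\left(-148\right)^{2} + 128^{2}}\right) + 8135 = \left(\frac{22}{9} - \sqrt{21904 + 16384}\right) + 8135 = \left(\frac{22}{9} - \sqrt{38288}\right) + 8135 = \left(\frac{22}{9} - 4 \sqrt{2393}\right) + 8135 = \frac{73237}{9} - 4 \sqrt{2393}$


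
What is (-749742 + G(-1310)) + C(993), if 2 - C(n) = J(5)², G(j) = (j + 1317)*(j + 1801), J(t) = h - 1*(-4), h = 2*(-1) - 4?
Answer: -746307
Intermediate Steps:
h = -6 (h = -2 - 4 = -6)
J(t) = -2 (J(t) = -6 - 1*(-4) = -6 + 4 = -2)
G(j) = (1317 + j)*(1801 + j)
C(n) = -2 (C(n) = 2 - 1*(-2)² = 2 - 1*4 = 2 - 4 = -2)
(-749742 + G(-1310)) + C(993) = (-749742 + (2371917 + (-1310)² + 3118*(-1310))) - 2 = (-749742 + (2371917 + 1716100 - 4084580)) - 2 = (-749742 + 3437) - 2 = -746305 - 2 = -746307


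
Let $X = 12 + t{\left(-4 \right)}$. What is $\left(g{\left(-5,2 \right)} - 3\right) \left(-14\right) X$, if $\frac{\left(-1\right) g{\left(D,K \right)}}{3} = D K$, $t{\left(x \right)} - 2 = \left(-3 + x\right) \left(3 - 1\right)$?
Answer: $0$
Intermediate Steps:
$t{\left(x \right)} = -4 + 2 x$ ($t{\left(x \right)} = 2 + \left(-3 + x\right) \left(3 - 1\right) = 2 + \left(-3 + x\right) 2 = 2 + \left(-6 + 2 x\right) = -4 + 2 x$)
$g{\left(D,K \right)} = - 3 D K$
$X = 0$ ($X = 12 + \left(-4 + 2 \left(-4\right)\right) = 12 - 12 = 0$)
$\left(g{\left(-5,2 \right)} - 3\right) \left(-14\right) X = \left(\left(-3\right) \left(-5\right) 2 - 3\right) \left(-14\right) 0 = \left(30 - 3\right) \left(-14\right) 0 = 27 \left(-14\right) 0 = \left(-378\right) 0 = 0$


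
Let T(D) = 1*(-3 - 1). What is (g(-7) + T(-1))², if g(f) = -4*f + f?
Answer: 289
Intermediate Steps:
g(f) = -3*f
T(D) = -4 (T(D) = 1*(-4) = -4)
(g(-7) + T(-1))² = (-3*(-7) - 4)² = (21 - 4)² = 17² = 289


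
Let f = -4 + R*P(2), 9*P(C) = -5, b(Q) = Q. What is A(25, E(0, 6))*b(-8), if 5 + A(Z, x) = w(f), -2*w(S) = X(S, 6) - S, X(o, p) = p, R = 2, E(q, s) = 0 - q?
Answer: 760/9 ≈ 84.444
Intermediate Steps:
E(q, s) = -q
P(C) = -5/9 (P(C) = (⅑)*(-5) = -5/9)
f = -46/9 (f = -4 + 2*(-5/9) = -4 - 10/9 = -46/9 ≈ -5.1111)
w(S) = -3 + S/2 (w(S) = -(6 - S)/2 = -3 + S/2)
A(Z, x) = -95/9 (A(Z, x) = -5 + (-3 + (½)*(-46/9)) = -5 + (-3 - 23/9) = -5 - 50/9 = -95/9)
A(25, E(0, 6))*b(-8) = -95/9*(-8) = 760/9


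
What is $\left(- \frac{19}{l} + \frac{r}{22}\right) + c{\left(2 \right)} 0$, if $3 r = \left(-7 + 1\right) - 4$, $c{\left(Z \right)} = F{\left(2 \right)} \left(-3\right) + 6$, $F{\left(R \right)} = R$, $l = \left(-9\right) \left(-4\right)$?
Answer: $- \frac{269}{396} \approx -0.67929$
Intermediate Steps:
$l = 36$
$c{\left(Z \right)} = 0$ ($c{\left(Z \right)} = 2 \left(-3\right) + 6 = -6 + 6 = 0$)
$r = - \frac{10}{3}$ ($r = \frac{\left(-7 + 1\right) - 4}{3} = \frac{-6 - 4}{3} = \frac{1}{3} \left(-10\right) = - \frac{10}{3} \approx -3.3333$)
$\left(- \frac{19}{l} + \frac{r}{22}\right) + c{\left(2 \right)} 0 = \left(- \frac{19}{36} - \frac{10}{3 \cdot 22}\right) + 0 \cdot 0 = \left(\left(-19\right) \frac{1}{36} - \frac{5}{33}\right) + 0 = \left(- \frac{19}{36} - \frac{5}{33}\right) + 0 = - \frac{269}{396} + 0 = - \frac{269}{396}$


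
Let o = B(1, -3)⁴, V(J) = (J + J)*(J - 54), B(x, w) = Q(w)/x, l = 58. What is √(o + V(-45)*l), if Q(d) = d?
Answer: 27*√709 ≈ 718.93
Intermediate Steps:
B(x, w) = w/x
V(J) = 2*J*(-54 + J) (V(J) = (2*J)*(-54 + J) = 2*J*(-54 + J))
o = 81 (o = (-3/1)⁴ = (-3*1)⁴ = (-3)⁴ = 81)
√(o + V(-45)*l) = √(81 + (2*(-45)*(-54 - 45))*58) = √(81 + (2*(-45)*(-99))*58) = √(81 + 8910*58) = √(81 + 516780) = √516861 = 27*√709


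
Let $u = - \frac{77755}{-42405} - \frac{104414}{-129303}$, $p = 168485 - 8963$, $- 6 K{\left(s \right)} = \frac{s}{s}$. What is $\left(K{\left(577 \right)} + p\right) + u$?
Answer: $\frac{116625019118095}{731079162} \approx 1.5952 \cdot 10^{5}$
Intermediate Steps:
$K{\left(s \right)} = - \frac{1}{6}$ ($K{\left(s \right)} = - \frac{s \frac{1}{s}}{6} = \left(- \frac{1}{6}\right) 1 = - \frac{1}{6}$)
$p = 159522$ ($p = 168485 - 8963 = 159522$)
$u = \frac{965442029}{365539581}$ ($u = \left(-77755\right) \left(- \frac{1}{42405}\right) - - \frac{104414}{129303} = \frac{15551}{8481} + \frac{104414}{129303} = \frac{965442029}{365539581} \approx 2.6411$)
$\left(K{\left(577 \right)} + p\right) + u = \left(- \frac{1}{6} + 159522\right) + \frac{965442029}{365539581} = \frac{957131}{6} + \frac{965442029}{365539581} = \frac{116625019118095}{731079162}$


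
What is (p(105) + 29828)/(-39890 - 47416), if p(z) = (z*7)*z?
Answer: -107003/87306 ≈ -1.2256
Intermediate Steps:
p(z) = 7*z**2 (p(z) = (7*z)*z = 7*z**2)
(p(105) + 29828)/(-39890 - 47416) = (7*105**2 + 29828)/(-39890 - 47416) = (7*11025 + 29828)/(-87306) = (77175 + 29828)*(-1/87306) = 107003*(-1/87306) = -107003/87306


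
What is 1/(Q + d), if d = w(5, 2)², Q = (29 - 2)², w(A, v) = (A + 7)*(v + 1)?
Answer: 1/2025 ≈ 0.00049383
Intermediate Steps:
w(A, v) = (1 + v)*(7 + A) (w(A, v) = (7 + A)*(1 + v) = (1 + v)*(7 + A))
Q = 729 (Q = 27² = 729)
d = 1296 (d = (7 + 5 + 7*2 + 5*2)² = (7 + 5 + 14 + 10)² = 36² = 1296)
1/(Q + d) = 1/(729 + 1296) = 1/2025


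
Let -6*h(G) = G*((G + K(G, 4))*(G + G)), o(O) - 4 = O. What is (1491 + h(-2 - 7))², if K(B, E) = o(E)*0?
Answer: 3006756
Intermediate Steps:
o(O) = 4 + O
K(B, E) = 0 (K(B, E) = (4 + E)*0 = 0)
h(G) = -G³/3 (h(G) = -G*(G + 0)*(G + G)/6 = -G*G*(2*G)/6 = -G*2*G²/6 = -G³/3)
(1491 + h(-2 - 7))² = (1491 - (-2 - 7)³/3)² = (1491 - ⅓*(-9)³)² = (1491 - ⅓*(-729))² = (1491 + 243)² = 1734² = 3006756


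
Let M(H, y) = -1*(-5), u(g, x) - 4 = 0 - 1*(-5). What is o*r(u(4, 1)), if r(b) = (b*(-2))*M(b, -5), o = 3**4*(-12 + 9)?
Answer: 21870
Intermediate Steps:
u(g, x) = 9 (u(g, x) = 4 + (0 - 1*(-5)) = 4 + (0 + 5) = 4 + 5 = 9)
M(H, y) = 5
o = -243 (o = 81*(-3) = -243)
r(b) = -10*b (r(b) = (b*(-2))*5 = -2*b*5 = -10*b)
o*r(u(4, 1)) = -(-2430)*9 = -243*(-90) = 21870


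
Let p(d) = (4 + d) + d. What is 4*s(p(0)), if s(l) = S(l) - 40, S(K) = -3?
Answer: -172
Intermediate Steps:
p(d) = 4 + 2*d
s(l) = -43 (s(l) = -3 - 40 = -43)
4*s(p(0)) = 4*(-43) = -172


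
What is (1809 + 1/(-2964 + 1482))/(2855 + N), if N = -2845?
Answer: 2680937/14820 ≈ 180.90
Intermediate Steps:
(1809 + 1/(-2964 + 1482))/(2855 + N) = (1809 + 1/(-2964 + 1482))/(2855 - 2845) = (1809 + 1/(-1482))/10 = (1809 - 1/1482)*(⅒) = (2680937/1482)*(⅒) = 2680937/14820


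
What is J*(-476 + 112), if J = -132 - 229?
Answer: 131404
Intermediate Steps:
J = -361
J*(-476 + 112) = -361*(-476 + 112) = -361*(-364) = 131404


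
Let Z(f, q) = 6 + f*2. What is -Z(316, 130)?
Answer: -638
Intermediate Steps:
Z(f, q) = 6 + 2*f
-Z(316, 130) = -(6 + 2*316) = -(6 + 632) = -1*638 = -638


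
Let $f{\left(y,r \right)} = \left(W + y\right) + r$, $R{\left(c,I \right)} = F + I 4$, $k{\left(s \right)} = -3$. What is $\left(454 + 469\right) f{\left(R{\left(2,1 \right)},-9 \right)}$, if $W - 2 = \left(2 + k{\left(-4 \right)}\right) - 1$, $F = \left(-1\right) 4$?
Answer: $-8307$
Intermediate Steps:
$F = -4$
$R{\left(c,I \right)} = -4 + 4 I$ ($R{\left(c,I \right)} = -4 + I 4 = -4 + 4 I$)
$W = 0$ ($W = 2 + \left(\left(2 - 3\right) - 1\right) = 2 - 2 = 0$)
$f{\left(y,r \right)} = r + y$ ($f{\left(y,r \right)} = \left(0 + y\right) + r = y + r = r + y$)
$\left(454 + 469\right) f{\left(R{\left(2,1 \right)},-9 \right)} = \left(454 + 469\right) \left(-9 + \left(-4 + 4 \cdot 1\right)\right) = 923 \left(-9 + \left(-4 + 4\right)\right) = 923 \left(-9 + 0\right) = 923 \left(-9\right) = -8307$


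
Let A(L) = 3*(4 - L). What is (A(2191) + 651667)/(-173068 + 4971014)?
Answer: 322553/2398973 ≈ 0.13445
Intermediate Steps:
A(L) = 12 - 3*L
(A(2191) + 651667)/(-173068 + 4971014) = ((12 - 3*2191) + 651667)/(-173068 + 4971014) = ((12 - 6573) + 651667)/4797946 = (-6561 + 651667)*(1/4797946) = 645106*(1/4797946) = 322553/2398973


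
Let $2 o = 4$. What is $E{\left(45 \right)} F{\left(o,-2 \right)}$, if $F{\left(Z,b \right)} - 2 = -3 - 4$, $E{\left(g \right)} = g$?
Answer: $-225$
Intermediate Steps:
$o = 2$ ($o = \frac{1}{2} \cdot 4 = 2$)
$F{\left(Z,b \right)} = -5$ ($F{\left(Z,b \right)} = 2 - 7 = -5$)
$E{\left(45 \right)} F{\left(o,-2 \right)} = 45 \left(-5\right) = -225$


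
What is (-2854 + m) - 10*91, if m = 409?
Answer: -3355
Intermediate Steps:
(-2854 + m) - 10*91 = (-2854 + 409) - 10*91 = -2445 - 910 = -3355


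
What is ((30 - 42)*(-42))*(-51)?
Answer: -25704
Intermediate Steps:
((30 - 42)*(-42))*(-51) = -12*(-42)*(-51) = 504*(-51) = -25704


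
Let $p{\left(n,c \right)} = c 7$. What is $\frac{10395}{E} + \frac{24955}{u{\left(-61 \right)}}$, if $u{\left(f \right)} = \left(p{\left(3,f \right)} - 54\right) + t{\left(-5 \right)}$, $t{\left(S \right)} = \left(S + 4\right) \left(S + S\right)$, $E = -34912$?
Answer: $- \frac{876125005}{16443552} \approx -53.281$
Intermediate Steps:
$p{\left(n,c \right)} = 7 c$
$t{\left(S \right)} = 2 S \left(4 + S\right)$ ($t{\left(S \right)} = \left(4 + S\right) 2 S = 2 S \left(4 + S\right)$)
$u{\left(f \right)} = -44 + 7 f$ ($u{\left(f \right)} = \left(7 f - 54\right) + 2 \left(-5\right) \left(4 - 5\right) = \left(-54 + 7 f\right) + 2 \left(-5\right) \left(-1\right) = \left(-54 + 7 f\right) + 10 = -44 + 7 f$)
$\frac{10395}{E} + \frac{24955}{u{\left(-61 \right)}} = \frac{10395}{-34912} + \frac{24955}{-44 + 7 \left(-61\right)} = 10395 \left(- \frac{1}{34912}\right) + \frac{24955}{-44 - 427} = - \frac{10395}{34912} + \frac{24955}{-471} = - \frac{10395}{34912} + 24955 \left(- \frac{1}{471}\right) = - \frac{10395}{34912} - \frac{24955}{471} = - \frac{876125005}{16443552}$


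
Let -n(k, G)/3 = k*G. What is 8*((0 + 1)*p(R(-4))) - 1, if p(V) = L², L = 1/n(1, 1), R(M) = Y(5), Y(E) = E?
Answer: -⅑ ≈ -0.11111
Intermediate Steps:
n(k, G) = -3*G*k (n(k, G) = -3*k*G = -3*G*k)
R(M) = 5
L = -⅓ (L = 1/(-3*1*1) = 1/(-3) = -⅓ ≈ -0.33333)
p(V) = ⅑ (p(V) = (-⅓)² = ⅑)
8*((0 + 1)*p(R(-4))) - 1 = 8*((0 + 1)*(⅑)) - 1 = 8*(1*(⅑)) - 1 = 8*(⅑) - 1 = 8/9 - 1 = -⅑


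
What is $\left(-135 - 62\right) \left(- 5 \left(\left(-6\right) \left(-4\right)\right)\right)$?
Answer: $23640$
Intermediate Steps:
$\left(-135 - 62\right) \left(- 5 \left(\left(-6\right) \left(-4\right)\right)\right) = - 197 \left(\left(-5\right) 24\right) = \left(-197\right) \left(-120\right) = 23640$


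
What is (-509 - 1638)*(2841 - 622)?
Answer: -4764193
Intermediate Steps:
(-509 - 1638)*(2841 - 622) = -2147*2219 = -4764193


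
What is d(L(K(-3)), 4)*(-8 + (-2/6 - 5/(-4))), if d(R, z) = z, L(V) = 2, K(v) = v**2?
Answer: -85/3 ≈ -28.333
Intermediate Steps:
d(L(K(-3)), 4)*(-8 + (-2/6 - 5/(-4))) = 4*(-8 + (-2/6 - 5/(-4))) = 4*(-8 + (-2*1/6 - 5*(-1/4))) = 4*(-8 + (-1/3 + 5/4)) = 4*(-8 + 11/12) = 4*(-85/12) = -85/3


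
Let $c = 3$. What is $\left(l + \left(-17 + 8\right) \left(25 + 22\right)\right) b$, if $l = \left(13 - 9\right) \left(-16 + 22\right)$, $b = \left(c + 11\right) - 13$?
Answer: $-399$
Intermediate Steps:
$b = 1$ ($b = \left(3 + 11\right) - 13 = 14 - 13 = 1$)
$l = 24$ ($l = 4 \cdot 6 = 24$)
$\left(l + \left(-17 + 8\right) \left(25 + 22\right)\right) b = \left(24 + \left(-17 + 8\right) \left(25 + 22\right)\right) 1 = \left(24 - 423\right) 1 = \left(-399\right) 1 = -399$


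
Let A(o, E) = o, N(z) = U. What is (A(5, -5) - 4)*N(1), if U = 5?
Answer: 5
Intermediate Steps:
N(z) = 5
(A(5, -5) - 4)*N(1) = (5 - 4)*5 = 1*5 = 5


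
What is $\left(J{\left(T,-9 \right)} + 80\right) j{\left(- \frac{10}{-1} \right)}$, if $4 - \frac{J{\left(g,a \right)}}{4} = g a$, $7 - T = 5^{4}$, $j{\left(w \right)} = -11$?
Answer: $243672$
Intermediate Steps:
$T = -618$ ($T = 7 - 5^{4} = 7 - 625 = -618$)
$J{\left(g,a \right)} = 16 - 4 a g$ ($J{\left(g,a \right)} = 16 - 4 g a = 16 - 4 a g$)
$\left(J{\left(T,-9 \right)} + 80\right) j{\left(- \frac{10}{-1} \right)} = \left(\left(16 - \left(-36\right) \left(-618\right)\right) + 80\right) \left(-11\right) = \left(\left(16 - 22248\right) + 80\right) \left(-11\right) = \left(-22232 + 80\right) \left(-11\right) = \left(-22152\right) \left(-11\right) = 243672$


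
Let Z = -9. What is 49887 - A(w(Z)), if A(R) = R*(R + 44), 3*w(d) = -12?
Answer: 50047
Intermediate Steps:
w(d) = -4 (w(d) = (⅓)*(-12) = -4)
A(R) = R*(44 + R)
49887 - A(w(Z)) = 49887 - (-4)*(44 - 4) = 49887 - (-4)*40 = 49887 - 1*(-160) = 49887 + 160 = 50047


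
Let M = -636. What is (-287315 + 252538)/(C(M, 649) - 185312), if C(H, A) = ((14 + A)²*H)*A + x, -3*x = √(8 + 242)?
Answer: 28394481455827902/148139590370857599891403 - 521655*√10/296279180741715199782806 ≈ 1.9167e-7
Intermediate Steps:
x = -5*√10/3 (x = -√(8 + 242)/3 = -5*√10/3 ≈ -5.2705)
C(H, A) = -5*√10/3 + A*H*(14 + A)² (C(H, A) = ((14 + A)²*H)*A - 5*√10/3 = (H*(14 + A)²)*A - 5*√10/3 = A*H*(14 + A)² - 5*√10/3 = -5*√10/3 + A*H*(14 + A)²)
(-287315 + 252538)/(C(M, 649) - 185312) = (-287315 + 252538)/((-5*√10/3 + 649*(-636)*(14 + 649)²) - 185312) = -34777/((-5*√10/3 + 649*(-636)*663²) - 185312) = -34777/((-5*√10/3 + 649*(-636)*439569) - 185312) = -34777/((-5*√10/3 - 181438258716) - 185312) = -34777/((-181438258716 - 5*√10/3) - 185312) = -34777/(-181438444028 - 5*√10/3)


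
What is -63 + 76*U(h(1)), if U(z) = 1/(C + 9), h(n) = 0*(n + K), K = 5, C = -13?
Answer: -82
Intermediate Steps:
h(n) = 0 (h(n) = 0*(n + 5) = 0*(5 + n) = 0)
U(z) = -¼ (U(z) = 1/(-13 + 9) = 1/(-4) = -¼)
-63 + 76*U(h(1)) = -63 + 76*(-¼) = -63 - 19 = -82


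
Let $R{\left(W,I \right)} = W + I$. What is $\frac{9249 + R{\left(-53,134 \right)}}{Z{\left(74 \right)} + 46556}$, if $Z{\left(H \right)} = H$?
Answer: $\frac{933}{4663} \approx 0.20009$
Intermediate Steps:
$R{\left(W,I \right)} = I + W$
$\frac{9249 + R{\left(-53,134 \right)}}{Z{\left(74 \right)} + 46556} = \frac{9249 + \left(134 - 53\right)}{74 + 46556} = \frac{9249 + 81}{46630} = 9330 \cdot \frac{1}{46630} = \frac{933}{4663}$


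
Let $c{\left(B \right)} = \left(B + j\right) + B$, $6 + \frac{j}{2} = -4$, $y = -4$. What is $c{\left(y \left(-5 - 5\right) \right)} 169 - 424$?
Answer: $9716$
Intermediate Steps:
$j = -20$ ($j = -12 + 2 \left(-4\right) = -12 - 8 = -20$)
$c{\left(B \right)} = -20 + 2 B$ ($c{\left(B \right)} = \left(B - 20\right) + B = \left(-20 + B\right) + B = -20 + 2 B$)
$c{\left(y \left(-5 - 5\right) \right)} 169 - 424 = \left(-20 + 2 \left(- 4 \left(-5 - 5\right)\right)\right) 169 - 424 = \left(-20 + 2 \left(\left(-4\right) \left(-10\right)\right)\right) 169 - 424 = \left(-20 + 2 \cdot 40\right) 169 - 424 = \left(-20 + 80\right) 169 - 424 = 60 \cdot 169 - 424 = 10140 - 424 = 9716$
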